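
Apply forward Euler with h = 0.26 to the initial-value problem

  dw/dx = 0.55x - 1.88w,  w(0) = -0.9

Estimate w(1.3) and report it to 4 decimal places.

0.1987

Euler: w_{n+1} = w_n + h·f(x_n, w_n).
x=0.000000, w=-0.900000: f=1.692000 → w ← -0.900000 + 0.26·1.692000 = -0.460080
x=0.260000, w=-0.460080: f=1.007950 → w ← -0.460080 + 0.26·1.007950 = -0.198013
x=0.520000, w=-0.198013: f=0.658264 → w ← -0.198013 + 0.26·0.658264 = -0.026864
x=0.780000, w=-0.026864: f=0.479505 → w ← -0.026864 + 0.26·0.479505 = 0.097807
x=1.040000, w=0.097807: f=0.388123 → w ← 0.097807 + 0.26·0.388123 = 0.198719
w(1.3) ≈ 0.1987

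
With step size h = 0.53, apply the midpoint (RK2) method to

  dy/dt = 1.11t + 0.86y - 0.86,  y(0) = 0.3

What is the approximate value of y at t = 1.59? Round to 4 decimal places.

0.4853

Midpoint: k1 = f(t_n, y_n); k2 = f(t_n + h/2, y_n + (h/2)·k1); y_{n+1} = y_n + h·k2.
t=0.000000, y=0.300000:
  k1 = f(0.000000, 0.300000) = -0.602000
  k2 = f(0.265000, 0.140470) = -0.445046
  y ← 0.300000 + 0.53·(-0.445046) = 0.064126
t=0.530000, y=0.064126:
  k1 = f(0.530000, 0.064126) = -0.216552
  k2 = f(0.795000, 0.006739) = 0.028246
  y ← 0.064126 + 0.53·0.028246 = 0.079096
t=1.060000, y=0.079096:
  k1 = f(1.060000, 0.079096) = 0.384623
  k2 = f(1.325000, 0.181021) = 0.766428
  y ← 0.079096 + 0.53·0.766428 = 0.485303
y(1.59) ≈ 0.4853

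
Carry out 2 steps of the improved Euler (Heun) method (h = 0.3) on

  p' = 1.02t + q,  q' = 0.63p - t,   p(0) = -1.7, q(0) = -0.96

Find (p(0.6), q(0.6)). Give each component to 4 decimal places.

-2.3286, -1.8944

Heun on (p,q): k1 = f(t_n, state_n); k2 = f(t_n + h, state_n + h·k1); state_{n+1} = state_n + (h/2)·(k1 + k2).
0.000000: (-1.700000, -0.960000)
  k1 = (-0.960000, -1.071000)
  predictor → (-1.988000, -1.281300)
  k2 = (-0.975300, -1.552440)
  → (-1.990295, -1.353516)
0.300000: (-1.990295, -1.353516)
  k1 = (-1.047516, -1.553886)
  predictor → (-2.304550, -1.819682)
  k2 = (-1.207682, -2.051866)
  → (-2.328575, -1.894379)
(p(0.6), q(0.6)) ≈ (-2.3286, -1.8944)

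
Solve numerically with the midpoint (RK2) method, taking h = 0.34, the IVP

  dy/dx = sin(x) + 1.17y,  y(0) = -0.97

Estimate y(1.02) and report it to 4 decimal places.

Midpoint: k1 = f(x_n, y_n); k2 = f(x_n + h/2, y_n + (h/2)·k1); y_{n+1} = y_n + h·k2.
x=0.000000, y=-0.970000:
  k1 = f(0.000000, -0.970000) = -1.134900
  k2 = f(0.170000, -1.162933) = -1.191449
  y ← -0.970000 + 0.34·(-1.191449) = -1.375093
x=0.340000, y=-1.375093:
  k1 = f(0.340000, -1.375093) = -1.275371
  k2 = f(0.510000, -1.591906) = -1.374353
  y ← -1.375093 + 0.34·(-1.374353) = -1.842373
x=0.680000, y=-1.842373:
  k1 = f(0.680000, -1.842373) = -1.526783
  k2 = f(0.850000, -2.101926) = -1.707973
  y ← -1.842373 + 0.34·(-1.707973) = -2.423083
y(1.02) ≈ -2.4231

-2.4231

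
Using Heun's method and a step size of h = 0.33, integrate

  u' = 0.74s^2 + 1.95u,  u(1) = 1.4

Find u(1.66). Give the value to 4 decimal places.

Heun: k1 = f(s_n, u_n); k2 = f(s_n + h, u_n + h·k1); u_{n+1} = u_n + (h/2)·(k1 + k2).
s=1.000000, u=1.400000:
  k1 = f(1.000000, 1.400000) = 3.470000
  k2 = f(1.330000, 2.545100) = 6.271931
  u ← 1.400000 + (0.33/2)·(3.470000 + 6.271931) = 3.007419
s=1.330000, u=3.007419:
  k1 = f(1.330000, 3.007419) = 7.173452
  k2 = f(1.660000, 5.374658) = 12.519727
  u ← 3.007419 + (0.33/2)·(7.173452 + 12.519727) = 6.256793
u(1.66) ≈ 6.2568

6.2568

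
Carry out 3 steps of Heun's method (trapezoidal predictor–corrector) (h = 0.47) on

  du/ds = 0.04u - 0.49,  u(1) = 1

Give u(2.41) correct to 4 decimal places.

0.3473

Heun: k1 = f(s_n, u_n); k2 = f(s_n + h, u_n + h·k1); u_{n+1} = u_n + (h/2)·(k1 + k2).
s=1.000000, u=1.000000:
  k1 = f(1.000000, 1.000000) = -0.450000
  k2 = f(1.470000, 0.788500) = -0.458460
  u ← 1.000000 + (0.47/2)·(-0.450000 + (-0.458460)) = 0.786512
s=1.470000, u=0.786512:
  k1 = f(1.470000, 0.786512) = -0.458540
  k2 = f(1.940000, 0.570998) = -0.467160
  u ← 0.786512 + (0.47/2)·(-0.458540 + (-0.467160)) = 0.568972
s=1.940000, u=0.568972:
  k1 = f(1.940000, 0.568972) = -0.467241
  k2 = f(2.410000, 0.349369) = -0.476025
  u ← 0.568972 + (0.47/2)·(-0.467241 + (-0.476025)) = 0.347305
u(2.41) ≈ 0.3473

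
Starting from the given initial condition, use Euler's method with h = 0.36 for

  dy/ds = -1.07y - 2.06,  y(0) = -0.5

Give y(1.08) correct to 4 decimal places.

Euler: y_{n+1} = y_n + h·f(s_n, y_n).
s=0.000000, y=-0.500000: f=-1.525000 → y ← -0.500000 + 0.36·(-1.525000) = -1.049000
s=0.360000, y=-1.049000: f=-0.937570 → y ← -1.049000 + 0.36·(-0.937570) = -1.386525
s=0.720000, y=-1.386525: f=-0.576418 → y ← -1.386525 + 0.36·(-0.576418) = -1.594036
y(1.08) ≈ -1.5940

-1.5940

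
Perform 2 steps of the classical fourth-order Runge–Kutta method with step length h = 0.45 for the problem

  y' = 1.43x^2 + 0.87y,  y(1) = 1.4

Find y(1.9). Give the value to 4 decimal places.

RK4: k1 = f(x_n, y_n); k2 = f(x_n + h/2, y_n + (h/2)·k1); k3 = f(x_n + h/2, y_n + (h/2)·k2); k4 = f(x_n + h, y_n + h·k3); y_{n+1} = y_n + (h/6)·(k1 + 2k2 + 2k3 + k4).
x=1.000000, y=1.400000:
  k1 = f(1.000000, 1.400000) = 2.648000
  k2 = f(1.225000, 1.995800) = 3.882240
  k3 = f(1.225000, 2.273504) = 4.123842
  k4 = f(1.450000, 3.255729) = 5.839059
  y ← 1.400000 + (0.45/6)·(k1 + 2k2 + 2k3 + k4) = 3.237442
x=1.450000, y=3.237442:
  k1 = f(1.450000, 3.237442) = 5.823149
  k2 = f(1.675000, 4.547650) = 7.968500
  k3 = f(1.675000, 5.030354) = 8.388452
  k4 = f(1.900000, 7.012245) = 11.262953
  y ← 3.237442 + (0.45/6)·(k1 + 2k2 + 2k3 + k4) = 6.972442
y(1.9) ≈ 6.9724

6.9724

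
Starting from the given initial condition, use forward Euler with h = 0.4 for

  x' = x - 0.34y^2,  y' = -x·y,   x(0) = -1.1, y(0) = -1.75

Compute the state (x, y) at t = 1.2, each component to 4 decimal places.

Euler on (x,y): x_{n+1} = x_n + h·x', y_{n+1} = y_n + h·y'.
0.000000: (-1.100000, -1.750000); f=(-2.141250, -1.925000) → (-1.956500, -2.520000)
0.400000: (-1.956500, -2.520000); f=(-4.115636, -4.930380) → (-3.602754, -4.492152)
0.800000: (-3.602754, -4.492152); f=(-10.463760, -16.184120) → (-7.788259, -10.965800)
(x(1.2), y(1.2)) ≈ (-7.7883, -10.9658)

-7.7883, -10.9658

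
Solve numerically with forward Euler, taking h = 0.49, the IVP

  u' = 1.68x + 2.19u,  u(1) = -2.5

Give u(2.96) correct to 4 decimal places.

Euler: u_{n+1} = u_n + h·f(x_n, u_n).
x=1.000000, u=-2.500000: f=-3.795000 → u ← -2.500000 + 0.49·(-3.795000) = -4.359550
x=1.490000, u=-4.359550: f=-7.044215 → u ← -4.359550 + 0.49·(-7.044215) = -7.811215
x=1.980000, u=-7.811215: f=-13.780161 → u ← -7.811215 + 0.49·(-13.780161) = -14.563494
x=2.470000, u=-14.563494: f=-27.744452 → u ← -14.563494 + 0.49·(-27.744452) = -28.158275
u(2.96) ≈ -28.1583

-28.1583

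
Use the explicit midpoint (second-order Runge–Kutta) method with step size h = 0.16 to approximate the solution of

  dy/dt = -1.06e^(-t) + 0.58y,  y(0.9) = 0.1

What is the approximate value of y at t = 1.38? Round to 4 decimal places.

Midpoint: k1 = f(t_n, y_n); k2 = f(t_n + h/2, y_n + (h/2)·k1); y_{n+1} = y_n + h·k2.
t=0.900000, y=0.100000:
  k1 = f(0.900000, 0.100000) = -0.372964
  k2 = f(0.980000, 0.070163) = -0.357135
  y ← 0.100000 + 0.16·(-0.357135) = 0.042858
t=1.060000, y=0.042858:
  k1 = f(1.060000, 0.042858) = -0.342385
  k2 = f(1.140000, 0.015468) = -0.330037
  y ← 0.042858 + 0.16·(-0.330037) = -0.009948
t=1.220000, y=-0.009948:
  k1 = f(1.220000, -0.009948) = -0.318714
  k2 = f(1.300000, -0.035445) = -0.309442
  y ← -0.009948 + 0.16·(-0.309442) = -0.059458
y(1.38) ≈ -0.0595

-0.0595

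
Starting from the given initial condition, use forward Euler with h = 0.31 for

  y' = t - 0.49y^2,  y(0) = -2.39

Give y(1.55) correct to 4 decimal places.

-64.1430

Euler: y_{n+1} = y_n + h·f(t_n, y_n).
t=0.000000, y=-2.390000: f=-2.798929 → y ← -2.390000 + 0.31·(-2.798929) = -3.257668
t=0.310000, y=-3.257668: f=-4.890076 → y ← -3.257668 + 0.31·(-4.890076) = -4.773592
t=0.620000, y=-4.773592: f=-10.545717 → y ← -4.773592 + 0.31·(-10.545717) = -8.042764
t=0.930000, y=-8.042764: f=-30.766165 → y ← -8.042764 + 0.31·(-30.766165) = -17.580275
t=1.240000, y=-17.580275: f=-150.202375 → y ← -17.580275 + 0.31·(-150.202375) = -64.143011
y(1.55) ≈ -64.1430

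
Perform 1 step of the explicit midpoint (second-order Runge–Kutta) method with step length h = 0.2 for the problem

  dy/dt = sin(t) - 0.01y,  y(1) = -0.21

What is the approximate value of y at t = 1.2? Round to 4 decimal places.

-0.0315

Midpoint: k1 = f(t_n, y_n); k2 = f(t_n + h/2, y_n + (h/2)·k1); y_{n+1} = y_n + h·k2.
t=1.000000, y=-0.210000:
  k1 = f(1.000000, -0.210000) = 0.843571
  k2 = f(1.100000, -0.125643) = 0.892464
  y ← -0.210000 + 0.2·0.892464 = -0.031507
y(1.2) ≈ -0.0315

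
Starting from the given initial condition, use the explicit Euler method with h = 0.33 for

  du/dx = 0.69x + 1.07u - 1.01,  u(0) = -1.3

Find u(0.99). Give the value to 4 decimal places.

Euler: u_{n+1} = u_n + h·f(x_n, u_n).
x=0.000000, u=-1.300000: f=-2.401000 → u ← -1.300000 + 0.33·(-2.401000) = -2.092330
x=0.330000, u=-2.092330: f=-3.021093 → u ← -2.092330 + 0.33·(-3.021093) = -3.089291
x=0.660000, u=-3.089291: f=-3.860141 → u ← -3.089291 + 0.33·(-3.860141) = -4.363137
u(0.99) ≈ -4.3631

-4.3631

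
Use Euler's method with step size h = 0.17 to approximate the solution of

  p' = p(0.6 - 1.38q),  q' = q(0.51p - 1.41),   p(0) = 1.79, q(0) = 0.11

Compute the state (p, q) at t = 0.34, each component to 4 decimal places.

2.0774, 0.0934

Euler on (p,q): p_{n+1} = p_n + h·p', q_{n+1} = q_n + h·q'.
0.000000: (1.790000, 0.110000); f=(0.802278, -0.054681) → (1.926387, 0.100704)
0.170000: (1.926387, 0.100704); f=(0.888119, -0.043055) → (2.077367, 0.093385)
(p(0.34), q(0.34)) ≈ (2.0774, 0.0934)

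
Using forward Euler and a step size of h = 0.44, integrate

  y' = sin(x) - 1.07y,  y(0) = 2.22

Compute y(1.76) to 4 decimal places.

Euler: y_{n+1} = y_n + h·f(x_n, y_n).
x=0.000000, y=2.220000: f=-2.375400 → y ← 2.220000 + 0.44·(-2.375400) = 1.174824
x=0.440000, y=1.174824: f=-0.831122 → y ← 1.174824 + 0.44·(-0.831122) = 0.809130
x=0.880000, y=0.809130: f=-0.095030 → y ← 0.809130 + 0.44·(-0.095030) = 0.767317
x=1.320000, y=0.767317: f=0.147686 → y ← 0.767317 + 0.44·0.147686 = 0.832299
y(1.76) ≈ 0.8323

0.8323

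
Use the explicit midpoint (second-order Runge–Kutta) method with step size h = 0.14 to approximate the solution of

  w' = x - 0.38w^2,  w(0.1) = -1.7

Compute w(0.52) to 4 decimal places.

-2.1607

Midpoint: k1 = f(x_n, w_n); k2 = f(x_n + h/2, w_n + (h/2)·k1); w_{n+1} = w_n + h·k2.
x=0.100000, w=-1.700000:
  k1 = f(0.100000, -1.700000) = -0.998200
  k2 = f(0.170000, -1.769874) = -1.020333
  w ← -1.700000 + 0.14·(-1.020333) = -1.842847
x=0.240000, w=-1.842847:
  k1 = f(0.240000, -1.842847) = -1.050512
  k2 = f(0.310000, -1.916382) = -1.085558
  w ← -1.842847 + 0.14·(-1.085558) = -1.994825
x=0.380000, w=-1.994825:
  k1 = f(0.380000, -1.994825) = -1.132144
  k2 = f(0.450000, -2.074075) = -1.184679
  w ← -1.994825 + 0.14·(-1.184679) = -2.160680
w(0.52) ≈ -2.1607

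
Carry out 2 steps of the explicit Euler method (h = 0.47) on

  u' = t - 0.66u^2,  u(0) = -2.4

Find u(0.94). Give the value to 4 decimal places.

Euler: u_{n+1} = u_n + h·f(t_n, u_n).
t=0.000000, u=-2.400000: f=-3.801600 → u ← -2.400000 + 0.47·(-3.801600) = -4.186752
t=0.470000, u=-4.186752: f=-11.099069 → u ← -4.186752 + 0.47·(-11.099069) = -9.403314
u(0.94) ≈ -9.4033

-9.4033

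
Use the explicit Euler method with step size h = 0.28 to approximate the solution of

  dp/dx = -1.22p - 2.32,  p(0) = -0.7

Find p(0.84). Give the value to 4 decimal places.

Euler: p_{n+1} = p_n + h·f(x_n, p_n).
x=0.000000, p=-0.700000: f=-1.466000 → p ← -0.700000 + 0.28·(-1.466000) = -1.110480
x=0.280000, p=-1.110480: f=-0.965214 → p ← -1.110480 + 0.28·(-0.965214) = -1.380740
x=0.560000, p=-1.380740: f=-0.635497 → p ← -1.380740 + 0.28·(-0.635497) = -1.558679
p(0.84) ≈ -1.5587

-1.5587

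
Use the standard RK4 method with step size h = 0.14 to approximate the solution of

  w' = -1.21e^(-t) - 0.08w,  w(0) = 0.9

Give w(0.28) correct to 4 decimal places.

RK4: k1 = f(t_n, w_n); k2 = f(t_n + h/2, w_n + (h/2)·k1); k3 = f(t_n + h/2, w_n + (h/2)·k2); k4 = f(t_n + h, w_n + h·k3); w_{n+1} = w_n + (h/6)·(k1 + 2k2 + 2k3 + k4).
t=0.000000, w=0.900000:
  k1 = f(0.000000, 0.900000) = -1.282000
  k2 = f(0.070000, 0.810260) = -1.193017
  k3 = f(0.070000, 0.816489) = -1.193516
  k4 = f(0.140000, 0.732908) = -1.110556
  w ← 0.900000 + (0.14/6)·(k1 + 2k2 + 2k3 + k4) = 0.732802
t=0.140000, w=0.732802:
  k1 = f(0.140000, 0.732802) = -1.110548
  k2 = f(0.210000, 0.655064) = -1.033212
  k3 = f(0.210000, 0.660477) = -1.033645
  k4 = f(0.280000, 0.588092) = -0.961546
  w ← 0.732802 + (0.14/6)·(k1 + 2k2 + 2k3 + k4) = 0.588000
w(0.28) ≈ 0.5880

0.5880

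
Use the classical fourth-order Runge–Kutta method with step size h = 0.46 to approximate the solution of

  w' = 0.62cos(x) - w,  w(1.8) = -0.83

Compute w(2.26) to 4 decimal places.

RK4: k1 = f(x_n, w_n); k2 = f(x_n + h/2, w_n + (h/2)·k1); k3 = f(x_n + h/2, w_n + (h/2)·k2); k4 = f(x_n + h, w_n + h·k3); w_{n+1} = w_n + (h/6)·(k1 + 2k2 + 2k3 + k4).
x=1.800000, w=-0.830000:
  k1 = f(1.800000, -0.830000) = 0.689135
  k2 = f(2.030000, -0.671499) = 0.396694
  k3 = f(2.030000, -0.738760) = 0.463955
  k4 = f(2.260000, -0.616581) = 0.222309
  w ← -0.830000 + (0.46/6)·(k1 + 2k2 + 2k3 + k4) = -0.628157
w(2.26) ≈ -0.6282

-0.6282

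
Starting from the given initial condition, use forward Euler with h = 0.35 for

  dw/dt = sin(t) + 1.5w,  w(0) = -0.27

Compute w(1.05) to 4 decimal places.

Euler: w_{n+1} = w_n + h·f(t_n, w_n).
t=0.000000, w=-0.270000: f=-0.405000 → w ← -0.270000 + 0.35·(-0.405000) = -0.411750
t=0.350000, w=-0.411750: f=-0.274727 → w ← -0.411750 + 0.35·(-0.274727) = -0.507905
t=0.700000, w=-0.507905: f=-0.117639 → w ← -0.507905 + 0.35·(-0.117639) = -0.549078
w(1.05) ≈ -0.5491

-0.5491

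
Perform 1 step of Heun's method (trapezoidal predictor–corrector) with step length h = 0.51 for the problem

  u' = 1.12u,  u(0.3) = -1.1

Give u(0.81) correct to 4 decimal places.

-1.9078

Heun: k1 = f(t_n, u_n); k2 = f(t_n + h, u_n + h·k1); u_{n+1} = u_n + (h/2)·(k1 + k2).
t=0.300000, u=-1.100000:
  k1 = f(0.300000, -1.100000) = -1.232000
  k2 = f(0.810000, -1.728320) = -1.935718
  u ← -1.100000 + (0.51/2)·(-1.232000 + (-1.935718)) = -1.907768
u(0.81) ≈ -1.9078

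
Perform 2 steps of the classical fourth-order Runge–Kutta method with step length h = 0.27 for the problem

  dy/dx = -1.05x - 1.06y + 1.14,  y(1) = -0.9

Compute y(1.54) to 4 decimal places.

-0.5984

RK4: k1 = f(x_n, y_n); k2 = f(x_n + h/2, y_n + (h/2)·k1); k3 = f(x_n + h/2, y_n + (h/2)·k2); k4 = f(x_n + h, y_n + h·k3); y_{n+1} = y_n + (h/6)·(k1 + 2k2 + 2k3 + k4).
x=1.000000, y=-0.900000:
  k1 = f(1.000000, -0.900000) = 1.044000
  k2 = f(1.135000, -0.759060) = 0.752854
  k3 = f(1.135000, -0.798365) = 0.794517
  k4 = f(1.270000, -0.685481) = 0.533109
  y ← -0.900000 + (0.27/6)·(k1 + 2k2 + 2k3 + k4) = -0.689767
x=1.270000, y=-0.689767:
  k1 = f(1.270000, -0.689767) = 0.537653
  k2 = f(1.405000, -0.617184) = 0.318965
  k3 = f(1.405000, -0.646707) = 0.350259
  k4 = f(1.540000, -0.595197) = 0.153909
  y ← -0.689767 + (0.27/6)·(k1 + 2k2 + 2k3 + k4) = -0.598416
y(1.54) ≈ -0.5984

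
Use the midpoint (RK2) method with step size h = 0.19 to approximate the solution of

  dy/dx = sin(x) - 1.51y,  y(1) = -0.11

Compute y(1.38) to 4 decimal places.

Midpoint: k1 = f(x_n, y_n); k2 = f(x_n + h/2, y_n + (h/2)·k1); y_{n+1} = y_n + h·k2.
x=1.000000, y=-0.110000:
  k1 = f(1.000000, -0.110000) = 1.007571
  k2 = f(1.095000, -0.014281) = 0.910492
  y ← -0.110000 + 0.19·0.910492 = 0.062994
x=1.190000, y=0.062994:
  k1 = f(1.190000, 0.062994) = 0.833249
  k2 = f(1.285000, 0.142152) = 0.744788
  y ← 0.062994 + 0.19·0.744788 = 0.204503
y(1.38) ≈ 0.2045

0.2045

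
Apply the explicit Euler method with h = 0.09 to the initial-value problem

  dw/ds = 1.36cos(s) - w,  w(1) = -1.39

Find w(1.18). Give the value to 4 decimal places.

-1.0343

Euler: w_{n+1} = w_n + h·f(s_n, w_n).
s=1.000000, w=-1.390000: f=2.124811 → w ← -1.390000 + 0.09·2.124811 = -1.198767
s=1.090000, w=-1.198767: f=1.827747 → w ← -1.198767 + 0.09·1.827747 = -1.034270
w(1.18) ≈ -1.0343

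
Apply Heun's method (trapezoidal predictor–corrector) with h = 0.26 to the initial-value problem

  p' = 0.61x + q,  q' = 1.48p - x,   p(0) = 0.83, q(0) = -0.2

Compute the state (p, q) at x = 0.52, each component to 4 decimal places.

0.9549, 0.3092

Heun on (p,q): k1 = f(x_n, state_n); k2 = f(x_n + h, state_n + h·k1); state_{n+1} = state_n + (h/2)·(k1 + k2).
0.000000: (0.830000, -0.200000)
  k1 = (-0.200000, 1.228400)
  predictor → (0.778000, 0.119384)
  k2 = (0.277984, 0.891440)
  → (0.840138, 0.075579)
0.260000: (0.840138, 0.075579)
  k1 = (0.234179, 0.983404)
  predictor → (0.901025, 0.331264)
  k2 = (0.648464, 0.813516)
  → (0.954882, 0.309179)
(p(0.52), q(0.52)) ≈ (0.9549, 0.3092)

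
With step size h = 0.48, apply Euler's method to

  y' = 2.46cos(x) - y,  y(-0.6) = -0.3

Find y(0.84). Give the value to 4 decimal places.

Euler: y_{n+1} = y_n + h·f(x_n, y_n).
x=-0.600000, y=-0.300000: f=2.330326 → y ← -0.300000 + 0.48·2.330326 = 0.818556
x=-0.120000, y=0.818556: f=1.623753 → y ← 0.818556 + 0.48·1.623753 = 1.597958
x=0.360000, y=1.597958: f=0.704348 → y ← 1.597958 + 0.48·0.704348 = 1.936045
y(0.84) ≈ 1.9360

1.9360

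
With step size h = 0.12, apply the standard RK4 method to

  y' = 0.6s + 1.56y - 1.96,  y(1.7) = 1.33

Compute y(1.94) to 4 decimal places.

1.6800

RK4: k1 = f(s_n, y_n); k2 = f(s_n + h/2, y_n + (h/2)·k1); k3 = f(s_n + h/2, y_n + (h/2)·k2); k4 = f(s_n + h, y_n + h·k3); y_{n+1} = y_n + (h/6)·(k1 + 2k2 + 2k3 + k4).
s=1.700000, y=1.330000:
  k1 = f(1.700000, 1.330000) = 1.134800
  k2 = f(1.760000, 1.398088) = 1.277017
  k3 = f(1.760000, 1.406621) = 1.290329
  k4 = f(1.820000, 1.484839) = 1.448350
  y ← 1.330000 + (0.12/6)·(k1 + 2k2 + 2k3 + k4) = 1.484357
s=1.820000, y=1.484357:
  k1 = f(1.820000, 1.484357) = 1.447597
  k2 = f(1.880000, 1.571213) = 1.619092
  k3 = f(1.880000, 1.581502) = 1.635144
  k4 = f(1.940000, 1.680574) = 1.825696
  y ← 1.484357 + (0.12/6)·(k1 + 2k2 + 2k3 + k4) = 1.679992
y(1.94) ≈ 1.6800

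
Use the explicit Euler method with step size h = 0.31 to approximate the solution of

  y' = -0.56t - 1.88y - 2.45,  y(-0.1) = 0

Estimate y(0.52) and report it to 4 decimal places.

Euler: y_{n+1} = y_n + h·f(t_n, y_n).
t=-0.100000, y=0.000000: f=-2.394000 → y ← 0.000000 + 0.31·(-2.394000) = -0.742140
t=0.210000, y=-0.742140: f=-1.172377 → y ← -0.742140 + 0.31·(-1.172377) = -1.105577
y(0.52) ≈ -1.1056

-1.1056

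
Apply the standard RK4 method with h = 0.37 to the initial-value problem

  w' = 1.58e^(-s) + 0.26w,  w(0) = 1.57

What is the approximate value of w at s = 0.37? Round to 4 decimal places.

2.2430

RK4: k1 = f(s_n, w_n); k2 = f(s_n + h/2, w_n + (h/2)·k1); k3 = f(s_n + h/2, w_n + (h/2)·k2); k4 = f(s_n + h, w_n + h·k3); w_{n+1} = w_n + (h/6)·(k1 + 2k2 + 2k3 + k4).
s=0.000000, w=1.570000:
  k1 = f(0.000000, 1.570000) = 1.988200
  k2 = f(0.185000, 1.937817) = 1.816977
  k3 = f(0.185000, 1.906141) = 1.808741
  k4 = f(0.370000, 2.239234) = 1.673561
  w ← 1.570000 + (0.37/6)·(k1 + 2k2 + 2k3 + k4) = 2.242981
w(0.37) ≈ 2.2430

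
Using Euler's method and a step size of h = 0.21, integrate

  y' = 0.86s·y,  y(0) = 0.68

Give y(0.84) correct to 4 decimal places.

0.8457

Euler: y_{n+1} = y_n + h·f(s_n, y_n).
s=0.000000, y=0.680000: f=0.000000 → y ← 0.680000 + 0.21·0.000000 = 0.680000
s=0.210000, y=0.680000: f=0.122808 → y ← 0.680000 + 0.21·0.122808 = 0.705790
s=0.420000, y=0.705790: f=0.254931 → y ← 0.705790 + 0.21·0.254931 = 0.759325
s=0.630000, y=0.759325: f=0.411402 → y ← 0.759325 + 0.21·0.411402 = 0.845720
y(0.84) ≈ 0.8457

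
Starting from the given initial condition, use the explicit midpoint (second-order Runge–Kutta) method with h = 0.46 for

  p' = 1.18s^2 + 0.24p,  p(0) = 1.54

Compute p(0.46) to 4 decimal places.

1.7481

Midpoint: k1 = f(s_n, p_n); k2 = f(s_n + h/2, p_n + (h/2)·k1); p_{n+1} = p_n + h·k2.
s=0.000000, p=1.540000:
  k1 = f(0.000000, 1.540000) = 0.369600
  k2 = f(0.230000, 1.625008) = 0.452424
  p ← 1.540000 + 0.46·0.452424 = 1.748115
p(0.46) ≈ 1.7481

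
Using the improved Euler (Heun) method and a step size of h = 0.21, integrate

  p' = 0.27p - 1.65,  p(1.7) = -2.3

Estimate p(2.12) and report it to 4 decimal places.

-3.3095

Heun: k1 = f(t_n, p_n); k2 = f(t_n + h, p_n + h·k1); p_{n+1} = p_n + (h/2)·(k1 + k2).
t=1.700000, p=-2.300000:
  k1 = f(1.700000, -2.300000) = -2.271000
  k2 = f(1.910000, -2.776910) = -2.399766
  p ← -2.300000 + (0.21/2)·(-2.271000 + (-2.399766)) = -2.790430
t=1.910000, p=-2.790430:
  k1 = f(1.910000, -2.790430) = -2.403416
  k2 = f(2.120000, -3.295148) = -2.539690
  p ← -2.790430 + (0.21/2)·(-2.403416 + (-2.539690)) = -3.309457
p(2.12) ≈ -3.3095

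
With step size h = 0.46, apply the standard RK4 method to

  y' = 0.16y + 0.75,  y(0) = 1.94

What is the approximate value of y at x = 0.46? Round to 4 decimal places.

2.4462

RK4: k1 = f(x_n, y_n); k2 = f(x_n + h/2, y_n + (h/2)·k1); k3 = f(x_n + h/2, y_n + (h/2)·k2); k4 = f(x_n + h, y_n + h·k3); y_{n+1} = y_n + (h/6)·(k1 + 2k2 + 2k3 + k4).
x=0.000000, y=1.940000:
  k1 = f(0.000000, 1.940000) = 1.060400
  k2 = f(0.230000, 2.183892) = 1.099423
  k3 = f(0.230000, 2.192867) = 1.100859
  k4 = f(0.460000, 2.446395) = 1.141423
  y ← 1.940000 + (0.46/6)·(k1 + 2k2 + 2k3 + k4) = 2.446183
y(0.46) ≈ 2.4462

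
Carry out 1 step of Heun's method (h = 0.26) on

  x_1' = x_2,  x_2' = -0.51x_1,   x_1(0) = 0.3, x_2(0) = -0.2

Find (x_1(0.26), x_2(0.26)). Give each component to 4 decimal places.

0.2428, -0.2363

Heun on (x_1,x_2): k1 = f(t_n, state_n); k2 = f(t_n + h, state_n + h·k1); state_{n+1} = state_n + (h/2)·(k1 + k2).
0.000000: (0.300000, -0.200000)
  k1 = (-0.200000, -0.153000)
  predictor → (0.248000, -0.239780)
  k2 = (-0.239780, -0.126480)
  → (0.242829, -0.236332)
(x_1(0.26), x_2(0.26)) ≈ (0.2428, -0.2363)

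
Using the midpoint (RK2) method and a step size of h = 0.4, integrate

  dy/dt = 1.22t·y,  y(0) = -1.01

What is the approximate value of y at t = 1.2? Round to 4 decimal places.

-2.3192

Midpoint: k1 = f(t_n, y_n); k2 = f(t_n + h/2, y_n + (h/2)·k1); y_{n+1} = y_n + h·k2.
t=0.000000, y=-1.010000:
  k1 = f(0.000000, -1.010000) = 0.000000
  k2 = f(0.200000, -1.010000) = -0.246440
  y ← -1.010000 + 0.4·(-0.246440) = -1.108576
t=0.400000, y=-1.108576:
  k1 = f(0.400000, -1.108576) = -0.540985
  k2 = f(0.600000, -1.216773) = -0.890678
  y ← -1.108576 + 0.4·(-0.890678) = -1.464847
t=0.800000, y=-1.464847:
  k1 = f(0.800000, -1.464847) = -1.429691
  k2 = f(1.000000, -1.750785) = -2.135958
  y ← -1.464847 + 0.4·(-2.135958) = -2.319230
y(1.2) ≈ -2.3192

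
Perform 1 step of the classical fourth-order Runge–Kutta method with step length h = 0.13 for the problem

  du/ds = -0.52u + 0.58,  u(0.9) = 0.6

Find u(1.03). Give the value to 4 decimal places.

RK4: k1 = f(s_n, u_n); k2 = f(s_n + h/2, u_n + (h/2)·k1); k3 = f(s_n + h/2, u_n + (h/2)·k2); k4 = f(s_n + h, u_n + h·k3); u_{n+1} = u_n + (h/6)·(k1 + 2k2 + 2k3 + k4).
s=0.900000, u=0.600000:
  k1 = f(0.900000, 0.600000) = 0.268000
  k2 = f(0.965000, 0.617420) = 0.258942
  k3 = f(0.965000, 0.616831) = 0.259248
  k4 = f(1.030000, 0.633702) = 0.250475
  u ← 0.600000 + (0.13/6)·(k1 + 2k2 + 2k3 + k4) = 0.633688
u(1.03) ≈ 0.6337

0.6337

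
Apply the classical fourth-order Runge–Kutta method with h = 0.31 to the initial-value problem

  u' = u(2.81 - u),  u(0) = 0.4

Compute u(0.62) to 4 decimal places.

1.3663

RK4: k1 = f(s_n, u_n); k2 = f(s_n + h/2, u_n + (h/2)·k1); k3 = f(s_n + h/2, u_n + (h/2)·k2); k4 = f(s_n + h, u_n + h·k3); u_{n+1} = u_n + (h/6)·(k1 + 2k2 + 2k3 + k4).
s=0.000000, u=0.400000:
  k1 = f(0.000000, 0.400000) = 0.964000
  k2 = f(0.155000, 0.549420) = 1.242008
  k3 = f(0.155000, 0.592511) = 1.313887
  k4 = f(0.310000, 0.807305) = 1.616786
  u ← 0.400000 + (0.31/6)·(k1 + 2k2 + 2k3 + k4) = 0.797450
s=0.310000, u=0.797450:
  k1 = f(0.310000, 0.797450) = 1.604908
  k2 = f(0.465000, 1.046210) = 1.845295
  k3 = f(0.465000, 1.083470) = 1.870644
  k4 = f(0.620000, 1.377349) = 1.973260
  u ← 0.797450 + (0.31/6)·(k1 + 2k2 + 2k3 + k4) = 1.366302
u(0.62) ≈ 1.3663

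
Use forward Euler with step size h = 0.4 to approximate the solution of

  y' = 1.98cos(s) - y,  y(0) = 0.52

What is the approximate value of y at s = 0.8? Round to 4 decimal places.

Euler: y_{n+1} = y_n + h·f(s_n, y_n).
s=0.000000, y=0.520000: f=1.460000 → y ← 0.520000 + 0.4·1.460000 = 1.104000
s=0.400000, y=1.104000: f=0.719701 → y ← 1.104000 + 0.4·0.719701 = 1.391880
y(0.8) ≈ 1.3919

1.3919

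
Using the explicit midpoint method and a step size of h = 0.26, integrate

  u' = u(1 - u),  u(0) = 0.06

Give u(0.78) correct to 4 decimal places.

Midpoint: k1 = f(s_n, u_n); k2 = f(s_n + h/2, u_n + (h/2)·k1); u_{n+1} = u_n + h·k2.
s=0.000000, u=0.060000:
  k1 = f(0.000000, 0.060000) = 0.056400
  k2 = f(0.130000, 0.067332) = 0.062798
  u ← 0.060000 + 0.26·0.062798 = 0.076328
s=0.260000, u=0.076328:
  k1 = f(0.260000, 0.076328) = 0.070502
  k2 = f(0.390000, 0.085493) = 0.078184
  u ← 0.076328 + 0.26·0.078184 = 0.096655
s=0.520000, u=0.096655:
  k1 = f(0.520000, 0.096655) = 0.087313
  k2 = f(0.650000, 0.108006) = 0.096341
  u ← 0.096655 + 0.26·0.096341 = 0.121704
u(0.78) ≈ 0.1217

0.1217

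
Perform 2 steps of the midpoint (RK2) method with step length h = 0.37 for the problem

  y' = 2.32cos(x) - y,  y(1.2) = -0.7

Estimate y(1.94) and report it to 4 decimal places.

-0.4283

Midpoint: k1 = f(x_n, y_n); k2 = f(x_n + h/2, y_n + (h/2)·k1); y_{n+1} = y_n + h·k2.
x=1.200000, y=-0.700000:
  k1 = f(1.200000, -0.700000) = 1.540670
  k2 = f(1.385000, -0.414976) = 0.843548
  y ← -0.700000 + 0.37·0.843548 = -0.387887
x=1.570000, y=-0.387887:
  k1 = f(1.570000, -0.387887) = 0.389735
  k2 = f(1.755000, -0.315786) = -0.109154
  y ← -0.387887 + 0.37·(-0.109154) = -0.428274
y(1.94) ≈ -0.4283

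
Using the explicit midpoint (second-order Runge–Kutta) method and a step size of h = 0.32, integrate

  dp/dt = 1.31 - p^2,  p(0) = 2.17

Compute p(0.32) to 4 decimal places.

Midpoint: k1 = f(t_n, p_n); k2 = f(t_n + h/2, p_n + (h/2)·k1); p_{n+1} = p_n + h·k2.
t=0.000000, p=2.170000:
  k1 = f(0.000000, 2.170000) = -3.398900
  k2 = f(0.160000, 1.626176) = -1.334448
  p ← 2.170000 + 0.32·(-1.334448) = 1.742977
p(0.32) ≈ 1.7430

1.7430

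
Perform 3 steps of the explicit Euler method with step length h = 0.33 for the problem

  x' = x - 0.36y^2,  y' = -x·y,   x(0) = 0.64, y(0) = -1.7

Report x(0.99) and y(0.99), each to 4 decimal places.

Euler on (x,y): x_{n+1} = x_n + h·x', y_{n+1} = y_n + h·y'.
0.000000: (0.640000, -1.700000); f=(-0.400400, 1.088000) → (0.507868, -1.340960)
0.330000: (0.507868, -1.340960); f=(-0.139475, 0.681031) → (0.461841, -1.116220)
0.660000: (0.461841, -1.116220); f=(0.013301, 0.515517) → (0.466231, -0.946099)
(x(0.99), y(0.99)) ≈ (0.4662, -0.9461)

0.4662, -0.9461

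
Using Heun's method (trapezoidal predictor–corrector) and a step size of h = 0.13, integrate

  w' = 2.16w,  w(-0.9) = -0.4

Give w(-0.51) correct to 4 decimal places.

Heun: k1 = f(x_n, w_n); k2 = f(x_n + h, w_n + h·k1); w_{n+1} = w_n + (h/2)·(k1 + k2).
x=-0.900000, w=-0.400000:
  k1 = f(-0.900000, -0.400000) = -0.864000
  k2 = f(-0.770000, -0.512320) = -1.106611
  w ← -0.400000 + (0.13/2)·(-0.864000 + (-1.106611)) = -0.528090
x=-0.770000, w=-0.528090:
  k1 = f(-0.770000, -0.528090) = -1.140674
  k2 = f(-0.640000, -0.676377) = -1.460975
  w ← -0.528090 + (0.13/2)·(-1.140674 + (-1.460975)) = -0.697197
x=-0.640000, w=-0.697197:
  k1 = f(-0.640000, -0.697197) = -1.505945
  k2 = f(-0.510000, -0.892970) = -1.928815
  w ← -0.697197 + (0.13/2)·(-1.505945 + (-1.928815)) = -0.920456
w(-0.51) ≈ -0.9205

-0.9205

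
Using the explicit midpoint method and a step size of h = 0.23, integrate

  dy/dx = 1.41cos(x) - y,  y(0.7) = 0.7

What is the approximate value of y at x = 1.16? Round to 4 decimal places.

0.7389

Midpoint: k1 = f(x_n, y_n); k2 = f(x_n + h/2, y_n + (h/2)·k1); y_{n+1} = y_n + h·k2.
x=0.700000, y=0.700000:
  k1 = f(0.700000, 0.700000) = 0.378427
  k2 = f(0.815000, 0.743519) = 0.223555
  y ← 0.700000 + 0.23·0.223555 = 0.751418
x=0.930000, y=0.751418:
  k1 = f(0.930000, 0.751418) = 0.091528
  k2 = f(1.045000, 0.761943) = -0.054262
  y ← 0.751418 + 0.23·(-0.054262) = 0.738938
y(1.16) ≈ 0.7389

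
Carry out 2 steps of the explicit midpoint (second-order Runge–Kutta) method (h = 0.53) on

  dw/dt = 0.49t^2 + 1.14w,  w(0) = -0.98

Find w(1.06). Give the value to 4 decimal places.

Midpoint: k1 = f(t_n, w_n); k2 = f(t_n + h/2, w_n + (h/2)·k1); w_{n+1} = w_n + h·k2.
t=0.000000, w=-0.980000:
  k1 = f(0.000000, -0.980000) = -1.117200
  k2 = f(0.265000, -1.276058) = -1.420296
  w ← -0.980000 + 0.53·(-1.420296) = -1.732757
t=0.530000, w=-1.732757:
  k1 = f(0.530000, -1.732757) = -1.837702
  k2 = f(0.795000, -2.219748) = -2.220820
  w ← -1.732757 + 0.53·(-2.220820) = -2.909792
w(1.06) ≈ -2.9098

-2.9098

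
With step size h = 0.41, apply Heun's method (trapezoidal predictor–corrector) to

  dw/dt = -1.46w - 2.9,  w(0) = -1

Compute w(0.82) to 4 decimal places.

Heun: k1 = f(t_n, w_n); k2 = f(t_n + h, w_n + h·k1); w_{n+1} = w_n + (h/2)·(k1 + k2).
t=0.000000, w=-1.000000:
  k1 = f(0.000000, -1.000000) = -1.440000
  k2 = f(0.410000, -1.590400) = -0.578016
  w ← -1.000000 + (0.41/2)·(-1.440000 + (-0.578016)) = -1.413693
t=0.410000, w=-1.413693:
  k1 = f(0.410000, -1.413693) = -0.836008
  k2 = f(0.820000, -1.756456) = -0.335574
  w ← -1.413693 + (0.41/2)·(-0.836008 + (-0.335574)) = -1.653867
w(0.82) ≈ -1.6539

-1.6539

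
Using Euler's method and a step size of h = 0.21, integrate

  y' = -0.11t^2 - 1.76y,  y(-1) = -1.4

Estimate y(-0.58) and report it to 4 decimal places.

Euler: y_{n+1} = y_n + h·f(t_n, y_n).
t=-1.000000, y=-1.400000: f=2.354000 → y ← -1.400000 + 0.21·2.354000 = -0.905660
t=-0.790000, y=-0.905660: f=1.525311 → y ← -0.905660 + 0.21·1.525311 = -0.585345
y(-0.58) ≈ -0.5853

-0.5853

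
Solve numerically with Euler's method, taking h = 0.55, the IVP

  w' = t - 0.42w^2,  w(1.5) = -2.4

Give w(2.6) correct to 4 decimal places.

-3.7282

Euler: w_{n+1} = w_n + h·f(t_n, w_n).
t=1.500000, w=-2.400000: f=-0.919200 → w ← -2.400000 + 0.55·(-0.919200) = -2.905560
t=2.050000, w=-2.905560: f=-1.495757 → w ← -2.905560 + 0.55·(-1.495757) = -3.728226
w(2.6) ≈ -3.7282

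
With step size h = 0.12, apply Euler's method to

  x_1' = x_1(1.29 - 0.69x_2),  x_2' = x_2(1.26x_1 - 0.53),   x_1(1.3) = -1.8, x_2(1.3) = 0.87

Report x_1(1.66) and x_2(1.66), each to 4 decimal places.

-2.4251, 0.2263

Euler on (x_1,x_2): x_1_{n+1} = x_1_n + h·x_1', x_2_{n+1} = x_2_n + h·x_2'.
1.300000: (-1.800000, 0.870000); f=(-1.241460, -2.434260) → (-1.948975, 0.577889)
1.420000: (-1.948975, 0.577889); f=(-1.737037, -1.725408) → (-2.157420, 0.370840)
1.540000: (-2.157420, 0.370840); f=(-2.231032, -1.204617) → (-2.425143, 0.226286)
(x_1(1.66), x_2(1.66)) ≈ (-2.4251, 0.2263)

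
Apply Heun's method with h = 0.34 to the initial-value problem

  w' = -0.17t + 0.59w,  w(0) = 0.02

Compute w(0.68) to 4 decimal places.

Heun: k1 = f(t_n, w_n); k2 = f(t_n + h, w_n + h·k1); w_{n+1} = w_n + (h/2)·(k1 + k2).
t=0.000000, w=0.020000:
  k1 = f(0.000000, 0.020000) = 0.011800
  k2 = f(0.340000, 0.024012) = -0.043633
  w ← 0.020000 + (0.34/2)·(0.011800 + (-0.043633)) = 0.014588
t=0.340000, w=0.014588:
  k1 = f(0.340000, 0.014588) = -0.049193
  k2 = f(0.680000, -0.002137) = -0.116861
  w ← 0.014588 + (0.34/2)·(-0.049193 + (-0.116861)) = -0.013641
w(0.68) ≈ -0.0136

-0.0136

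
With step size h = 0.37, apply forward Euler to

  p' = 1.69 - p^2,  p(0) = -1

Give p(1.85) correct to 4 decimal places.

Euler: p_{n+1} = p_n + h·f(x_n, p_n).
x=0.000000, p=-1.000000: f=0.690000 → p ← -1.000000 + 0.37·0.690000 = -0.744700
x=0.370000, p=-0.744700: f=1.135422 → p ← -0.744700 + 0.37·1.135422 = -0.324594
x=0.740000, p=-0.324594: f=1.584639 → p ← -0.324594 + 0.37·1.584639 = 0.261722
x=1.110000, p=0.261722: f=1.621501 → p ← 0.261722 + 0.37·1.621501 = 0.861678
x=1.480000, p=0.861678: f=0.947511 → p ← 0.861678 + 0.37·0.947511 = 1.212257
p(1.85) ≈ 1.2123

1.2123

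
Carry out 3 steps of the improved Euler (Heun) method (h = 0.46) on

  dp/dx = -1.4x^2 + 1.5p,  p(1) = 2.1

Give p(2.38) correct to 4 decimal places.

2.1217

Heun: k1 = f(x_n, p_n); k2 = f(x_n + h, p_n + h·k1); p_{n+1} = p_n + (h/2)·(k1 + k2).
x=1.000000, p=2.100000:
  k1 = f(1.000000, 2.100000) = 1.750000
  k2 = f(1.460000, 2.905000) = 1.373260
  p ← 2.100000 + (0.46/2)·(1.750000 + 1.373260) = 2.818350
x=1.460000, p=2.818350:
  k1 = f(1.460000, 2.818350) = 1.243285
  k2 = f(1.920000, 3.390261) = -0.075569
  p ← 2.818350 + (0.46/2)·(1.243285 + (-0.075569)) = 3.086924
x=1.920000, p=3.086924:
  k1 = f(1.920000, 3.086924) = -0.530573
  k2 = f(2.380000, 2.842861) = -3.665869
  p ← 3.086924 + (0.46/2)·(-0.530573 + (-3.665869)) = 2.121743
p(2.38) ≈ 2.1217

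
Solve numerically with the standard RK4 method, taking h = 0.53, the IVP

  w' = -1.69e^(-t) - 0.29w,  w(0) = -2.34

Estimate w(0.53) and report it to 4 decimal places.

RK4: k1 = f(t_n, w_n); k2 = f(t_n + h/2, w_n + (h/2)·k1); k3 = f(t_n + h/2, w_n + (h/2)·k2); k4 = f(t_n + h, w_n + h·k3); w_{n+1} = w_n + (h/6)·(k1 + 2k2 + 2k3 + k4).
t=0.000000, w=-2.340000:
  k1 = f(0.000000, -2.340000) = -1.011400
  k2 = f(0.265000, -2.608021) = -0.540252
  k3 = f(0.265000, -2.483167) = -0.576460
  k4 = f(0.530000, -2.645524) = -0.227541
  w ← -2.340000 + (0.53/6)·(k1 + 2k2 + 2k3 + k4) = -2.646725
w(0.53) ≈ -2.6467

-2.6467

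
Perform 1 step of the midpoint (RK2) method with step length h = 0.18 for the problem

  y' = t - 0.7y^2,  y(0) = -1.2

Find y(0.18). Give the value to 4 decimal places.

-1.3937

Midpoint: k1 = f(t_n, y_n); k2 = f(t_n + h/2, y_n + (h/2)·k1); y_{n+1} = y_n + h·k2.
t=0.000000, y=-1.200000:
  k1 = f(0.000000, -1.200000) = -1.008000
  k2 = f(0.090000, -1.290720) = -1.076171
  y ← -1.200000 + 0.18·(-1.076171) = -1.393711
y(0.18) ≈ -1.3937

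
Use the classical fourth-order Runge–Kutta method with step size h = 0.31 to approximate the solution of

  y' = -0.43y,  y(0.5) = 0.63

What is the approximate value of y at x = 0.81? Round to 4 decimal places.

RK4: k1 = f(x_n, y_n); k2 = f(x_n + h/2, y_n + (h/2)·k1); k3 = f(x_n + h/2, y_n + (h/2)·k2); k4 = f(x_n + h, y_n + h·k3); y_{n+1} = y_n + (h/6)·(k1 + 2k2 + 2k3 + k4).
x=0.500000, y=0.630000:
  k1 = f(0.500000, 0.630000) = -0.270900
  k2 = f(0.655000, 0.588010) = -0.252845
  k3 = f(0.655000, 0.590809) = -0.254048
  k4 = f(0.810000, 0.551245) = -0.237035
  y ← 0.630000 + (0.31/6)·(k1 + 2k2 + 2k3 + k4) = 0.551378
y(0.81) ≈ 0.5514

0.5514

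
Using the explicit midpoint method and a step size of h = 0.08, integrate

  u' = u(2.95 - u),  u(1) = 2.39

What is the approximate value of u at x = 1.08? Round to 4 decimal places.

Midpoint: k1 = f(x_n, u_n); k2 = f(x_n + h/2, u_n + (h/2)·k1); u_{n+1} = u_n + h·k2.
x=1.000000, u=2.390000:
  k1 = f(1.000000, 2.390000) = 1.338400
  k2 = f(1.040000, 2.443536) = 1.237563
  u ← 2.390000 + 0.08·1.237563 = 2.489005
u(1.08) ≈ 2.4890

2.4890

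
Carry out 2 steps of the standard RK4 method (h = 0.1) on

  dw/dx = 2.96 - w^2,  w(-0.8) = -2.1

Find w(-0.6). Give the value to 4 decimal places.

RK4: k1 = f(x_n, w_n); k2 = f(x_n + h/2, w_n + (h/2)·k1); k3 = f(x_n + h/2, w_n + (h/2)·k2); k4 = f(x_n + h, w_n + h·k3); w_{n+1} = w_n + (h/6)·(k1 + 2k2 + 2k3 + k4).
x=-0.800000, w=-2.100000:
  k1 = f(-0.800000, -2.100000) = -1.450000
  k2 = f(-0.750000, -2.172500) = -1.759756
  k3 = f(-0.750000, -2.187988) = -1.827291
  k4 = f(-0.700000, -2.282729) = -2.250852
  w ← -2.100000 + (0.1/6)·(k1 + 2k2 + 2k3 + k4) = -2.281249
x=-0.700000, w=-2.281249:
  k1 = f(-0.700000, -2.281249) = -2.244097
  k2 = f(-0.650000, -2.393454) = -2.768622
  k3 = f(-0.650000, -2.419680) = -2.894852
  k4 = f(-0.600000, -2.570734) = -3.648675
  w ← -2.281249 + (0.1/6)·(k1 + 2k2 + 2k3 + k4) = -2.568244
w(-0.6) ≈ -2.5682

-2.5682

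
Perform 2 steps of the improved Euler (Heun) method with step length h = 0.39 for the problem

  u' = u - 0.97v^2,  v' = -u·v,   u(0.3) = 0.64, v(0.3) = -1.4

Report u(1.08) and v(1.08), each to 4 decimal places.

Heun on (u,v): k1 = f(t_n, state_n); k2 = f(t_n + h, state_n + h·k1); state_{n+1} = state_n + (h/2)·(k1 + k2).
0.300000: (0.640000, -1.400000)
  k1 = (-1.261200, 0.896000)
  predictor → (0.148132, -1.050560)
  k2 = (-0.922434, 0.155622)
  → (0.214191, -1.194934)
0.690000: (0.214191, -1.194934)
  k1 = (-1.170839, 0.255945)
  predictor → (-0.242436, -1.095115)
  k2 = (-1.405735, -0.265495)
  → (-0.288241, -1.196796)
(u(1.08), v(1.08)) ≈ (-0.2882, -1.1968)

-0.2882, -1.1968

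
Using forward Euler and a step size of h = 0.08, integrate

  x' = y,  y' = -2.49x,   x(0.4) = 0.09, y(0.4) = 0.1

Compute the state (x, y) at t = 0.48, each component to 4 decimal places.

Euler on (x,y): x_{n+1} = x_n + h·x', y_{n+1} = y_n + h·y'.
0.400000: (0.090000, 0.100000); f=(0.100000, -0.224100) → (0.098000, 0.082072)
(x(0.48), y(0.48)) ≈ (0.0980, 0.0821)

0.0980, 0.0821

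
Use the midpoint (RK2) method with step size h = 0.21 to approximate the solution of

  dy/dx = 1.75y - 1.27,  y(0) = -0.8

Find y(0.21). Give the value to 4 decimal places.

Midpoint: k1 = f(x_n, y_n); k2 = f(x_n + h/2, y_n + (h/2)·k1); y_{n+1} = y_n + h·k2.
x=0.000000, y=-0.800000:
  k1 = f(0.000000, -0.800000) = -2.670000
  k2 = f(0.105000, -1.080350) = -3.160613
  y ← -0.800000 + 0.21·(-3.160613) = -1.463729
y(0.21) ≈ -1.4637

-1.4637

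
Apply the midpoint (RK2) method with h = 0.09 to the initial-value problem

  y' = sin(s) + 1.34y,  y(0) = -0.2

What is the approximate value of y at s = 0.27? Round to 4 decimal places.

Midpoint: k1 = f(s_n, y_n); k2 = f(s_n + h/2, y_n + (h/2)·k1); y_{n+1} = y_n + h·k2.
s=0.000000, y=-0.200000:
  k1 = f(0.000000, -0.200000) = -0.268000
  k2 = f(0.045000, -0.212060) = -0.239176
  y ← -0.200000 + 0.09·(-0.239176) = -0.221526
s=0.090000, y=-0.221526:
  k1 = f(0.090000, -0.221526) = -0.206966
  k2 = f(0.135000, -0.230839) = -0.174734
  y ← -0.221526 + 0.09·(-0.174734) = -0.237252
s=0.180000, y=-0.237252:
  k1 = f(0.180000, -0.237252) = -0.138888
  k2 = f(0.225000, -0.243502) = -0.103186
  y ← -0.237252 + 0.09·(-0.103186) = -0.246539
y(0.27) ≈ -0.2465

-0.2465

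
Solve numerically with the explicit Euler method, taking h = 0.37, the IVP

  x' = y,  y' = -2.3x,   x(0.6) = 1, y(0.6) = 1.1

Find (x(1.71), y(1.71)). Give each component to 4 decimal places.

Euler on (x,y): x_{n+1} = x_n + h·x', y_{n+1} = y_n + h·y'.
0.600000: (1.000000, 1.100000); f=(1.100000, -2.300000) → (1.407000, 0.249000)
0.970000: (1.407000, 0.249000); f=(0.249000, -3.236100) → (1.499130, -0.948357)
1.340000: (1.499130, -0.948357); f=(-0.948357, -3.447999) → (1.148238, -2.224117)
(x(1.71), y(1.71)) ≈ (1.1482, -2.2241)

1.1482, -2.2241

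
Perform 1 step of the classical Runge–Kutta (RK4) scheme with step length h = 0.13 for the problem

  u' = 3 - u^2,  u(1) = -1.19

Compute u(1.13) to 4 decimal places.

-0.9512

RK4: k1 = f(s_n, u_n); k2 = f(s_n + h/2, u_n + (h/2)·k1); k3 = f(s_n + h/2, u_n + (h/2)·k2); k4 = f(s_n + h, u_n + h·k3); u_{n+1} = u_n + (h/6)·(k1 + 2k2 + 2k3 + k4).
s=1.000000, u=-1.190000:
  k1 = f(1.000000, -1.190000) = 1.583900
  k2 = f(1.065000, -1.087047) = 1.818330
  k3 = f(1.065000, -1.071809) = 1.851226
  k4 = f(1.130000, -0.949341) = 2.098752
  u ← -1.190000 + (0.13/6)·(k1 + 2k2 + 2k3 + k4) = -0.951195
u(1.13) ≈ -0.9512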